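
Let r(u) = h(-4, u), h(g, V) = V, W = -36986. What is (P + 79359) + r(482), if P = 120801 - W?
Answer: 237628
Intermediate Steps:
r(u) = u
P = 157787 (P = 120801 - 1*(-36986) = 120801 + 36986 = 157787)
(P + 79359) + r(482) = (157787 + 79359) + 482 = 237146 + 482 = 237628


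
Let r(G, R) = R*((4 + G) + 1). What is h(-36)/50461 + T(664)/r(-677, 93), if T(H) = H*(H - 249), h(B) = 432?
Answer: -1734754361/394201332 ≈ -4.4007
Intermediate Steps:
T(H) = H*(-249 + H)
r(G, R) = R*(5 + G)
h(-36)/50461 + T(664)/r(-677, 93) = 432/50461 + (664*(-249 + 664))/((93*(5 - 677))) = 432*(1/50461) + (664*415)/((93*(-672))) = 432/50461 + 275560/(-62496) = 432/50461 + 275560*(-1/62496) = 432/50461 - 34445/7812 = -1734754361/394201332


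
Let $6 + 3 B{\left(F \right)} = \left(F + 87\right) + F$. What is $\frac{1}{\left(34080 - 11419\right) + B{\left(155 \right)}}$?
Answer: $\frac{3}{68374} \approx 4.3876 \cdot 10^{-5}$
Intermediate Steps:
$B{\left(F \right)} = 27 + \frac{2 F}{3}$ ($B{\left(F \right)} = -2 + \frac{\left(F + 87\right) + F}{3} = -2 + \frac{\left(87 + F\right) + F}{3} = -2 + \frac{87 + 2 F}{3} = -2 + \left(29 + \frac{2 F}{3}\right) = 27 + \frac{2 F}{3}$)
$\frac{1}{\left(34080 - 11419\right) + B{\left(155 \right)}} = \frac{1}{\left(34080 - 11419\right) + \left(27 + \frac{2}{3} \cdot 155\right)} = \frac{1}{22661 + \left(27 + \frac{310}{3}\right)} = \frac{1}{22661 + \frac{391}{3}} = \frac{1}{\frac{68374}{3}} = \frac{3}{68374}$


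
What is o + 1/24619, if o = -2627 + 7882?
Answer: 129372846/24619 ≈ 5255.0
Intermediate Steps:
o = 5255
o + 1/24619 = 5255 + 1/24619 = 129372846/24619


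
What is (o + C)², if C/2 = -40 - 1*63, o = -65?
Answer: 73441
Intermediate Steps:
C = -206 (C = 2*(-40 - 1*63) = 2*(-40 - 63) = 2*(-103) = -206)
(o + C)² = (-65 - 206)² = (-271)² = 73441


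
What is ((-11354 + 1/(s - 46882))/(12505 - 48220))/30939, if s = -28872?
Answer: 286703639/27902379536430 ≈ 1.0275e-5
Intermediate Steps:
((-11354 + 1/(s - 46882))/(12505 - 48220))/30939 = ((-11354 + 1/(-28872 - 46882))/(12505 - 48220))/30939 = ((-11354 + 1/(-75754))/(-35715))*(1/30939) = ((-11354 - 1/75754)*(-1/35715))*(1/30939) = -860110917/75754*(-1/35715)*(1/30939) = (286703639/901851370)*(1/30939) = 286703639/27902379536430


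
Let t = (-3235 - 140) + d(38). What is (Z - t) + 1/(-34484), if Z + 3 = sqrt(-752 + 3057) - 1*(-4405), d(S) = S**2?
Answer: 218387171/34484 + sqrt(2305) ≈ 6381.0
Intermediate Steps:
Z = 4402 + sqrt(2305) (Z = -3 + (sqrt(-752 + 3057) - 1*(-4405)) = -3 + (sqrt(2305) + 4405) = -3 + (4405 + sqrt(2305)) = 4402 + sqrt(2305) ≈ 4450.0)
t = -1931 (t = (-3235 - 140) + 38**2 = -3375 + 1444 = -1931)
(Z - t) + 1/(-34484) = ((4402 + sqrt(2305)) - 1*(-1931)) + 1/(-34484) = ((4402 + sqrt(2305)) + 1931) - 1/34484 = (6333 + sqrt(2305)) - 1/34484 = 218387171/34484 + sqrt(2305)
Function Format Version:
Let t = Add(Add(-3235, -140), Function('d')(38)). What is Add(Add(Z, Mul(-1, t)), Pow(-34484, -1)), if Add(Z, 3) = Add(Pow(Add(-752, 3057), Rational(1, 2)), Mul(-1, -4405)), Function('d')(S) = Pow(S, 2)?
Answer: Add(Rational(218387171, 34484), Pow(2305, Rational(1, 2))) ≈ 6381.0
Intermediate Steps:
Z = Add(4402, Pow(2305, Rational(1, 2))) (Z = Add(-3, Add(Pow(Add(-752, 3057), Rational(1, 2)), Mul(-1, -4405))) = Add(-3, Add(Pow(2305, Rational(1, 2)), 4405)) = Add(-3, Add(4405, Pow(2305, Rational(1, 2)))) = Add(4402, Pow(2305, Rational(1, 2))) ≈ 4450.0)
t = -1931 (t = Add(Add(-3235, -140), Pow(38, 2)) = Add(-3375, 1444) = -1931)
Add(Add(Z, Mul(-1, t)), Pow(-34484, -1)) = Add(Add(Add(4402, Pow(2305, Rational(1, 2))), Mul(-1, -1931)), Pow(-34484, -1)) = Add(Add(Add(4402, Pow(2305, Rational(1, 2))), 1931), Rational(-1, 34484)) = Add(Add(6333, Pow(2305, Rational(1, 2))), Rational(-1, 34484)) = Add(Rational(218387171, 34484), Pow(2305, Rational(1, 2)))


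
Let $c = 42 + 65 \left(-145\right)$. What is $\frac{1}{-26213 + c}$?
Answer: $- \frac{1}{35596} \approx -2.8093 \cdot 10^{-5}$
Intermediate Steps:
$c = -9383$ ($c = 42 - 9425 = -9383$)
$\frac{1}{-26213 + c} = \frac{1}{-26213 - 9383} = \frac{1}{-35596} = - \frac{1}{35596}$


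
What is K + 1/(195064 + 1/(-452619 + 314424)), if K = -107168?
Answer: -2888913788187277/26956869479 ≈ -1.0717e+5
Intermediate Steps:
K + 1/(195064 + 1/(-452619 + 314424)) = -107168 + 1/(195064 + 1/(-452619 + 314424)) = -107168 + 1/(195064 + 1/(-138195)) = -107168 + 1/(195064 - 1/138195) = -107168 + 1/(26956869479/138195) = -107168 + 138195/26956869479 = -2888913788187277/26956869479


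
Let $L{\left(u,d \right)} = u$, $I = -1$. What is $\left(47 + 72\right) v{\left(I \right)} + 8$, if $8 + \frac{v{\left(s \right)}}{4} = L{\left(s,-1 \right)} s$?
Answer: $-3324$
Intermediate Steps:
$v{\left(s \right)} = -32 + 4 s^{2}$ ($v{\left(s \right)} = -32 + 4 s s = -32 + 4 s^{2}$)
$\left(47 + 72\right) v{\left(I \right)} + 8 = \left(47 + 72\right) \left(-32 + 4 \left(-1\right)^{2}\right) + 8 = 119 \left(-32 + 4 \cdot 1\right) + 8 = 119 \left(-32 + 4\right) + 8 = 119 \left(-28\right) + 8 = -3332 + 8 = -3324$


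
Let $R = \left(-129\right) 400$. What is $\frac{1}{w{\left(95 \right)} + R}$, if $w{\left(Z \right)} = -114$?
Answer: $- \frac{1}{51714} \approx -1.9337 \cdot 10^{-5}$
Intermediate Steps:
$R = -51600$
$\frac{1}{w{\left(95 \right)} + R} = \frac{1}{-114 - 51600} = \frac{1}{-51714} = - \frac{1}{51714}$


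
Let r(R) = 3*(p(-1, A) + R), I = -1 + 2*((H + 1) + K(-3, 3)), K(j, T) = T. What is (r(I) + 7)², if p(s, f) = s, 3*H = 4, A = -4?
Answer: 1089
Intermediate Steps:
H = 4/3 (H = (⅓)*4 = 4/3 ≈ 1.3333)
I = 29/3 (I = -1 + 2*((4/3 + 1) + 3) = -1 + 2*(7/3 + 3) = -1 + 2*(16/3) = -1 + 32/3 = 29/3 ≈ 9.6667)
r(R) = -3 + 3*R (r(R) = 3*(-1 + R) = -3 + 3*R)
(r(I) + 7)² = ((-3 + 3*(29/3)) + 7)² = ((-3 + 29) + 7)² = (26 + 7)² = 33² = 1089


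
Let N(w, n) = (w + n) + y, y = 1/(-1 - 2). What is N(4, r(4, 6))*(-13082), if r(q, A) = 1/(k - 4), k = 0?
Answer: -268181/6 ≈ -44697.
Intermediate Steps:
y = -1/3 (y = 1/(-3) = -1/3 ≈ -0.33333)
r(q, A) = -1/4 (r(q, A) = 1/(0 - 4) = 1/(-4) = -1/4)
N(w, n) = -1/3 + n + w (N(w, n) = (w + n) - 1/3 = (n + w) - 1/3 = -1/3 + n + w)
N(4, r(4, 6))*(-13082) = (-1/3 - 1/4 + 4)*(-13082) = (41/12)*(-13082) = -268181/6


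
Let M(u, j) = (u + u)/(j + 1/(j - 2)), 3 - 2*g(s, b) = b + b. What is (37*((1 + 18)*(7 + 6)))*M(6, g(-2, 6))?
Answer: -2851368/121 ≈ -23565.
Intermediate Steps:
g(s, b) = 3/2 - b (g(s, b) = 3/2 - (b + b)/2 = 3/2 - b)
M(u, j) = 2*u/(j + 1/(-2 + j)) (M(u, j) = (2*u)/(j + 1/(-2 + j)) = 2*u/(j + 1/(-2 + j)))
(37*((1 + 18)*(7 + 6)))*M(6, g(-2, 6)) = (37*((1 + 18)*(7 + 6)))*(2*6*(-2 + (3/2 - 1*6))/(1 + (3/2 - 1*6)² - 2*(3/2 - 1*6))) = (37*(19*13))*(2*6*(-2 + (3/2 - 6))/(1 + (3/2 - 6)² - 2*(3/2 - 6))) = (37*247)*(2*6*(-2 - 9/2)/(1 + (-9/2)² - 2*(-9/2))) = 9139*(2*6*(-13/2)/(1 + 81/4 + 9)) = 9139*(2*6*(-13/2)/(121/4)) = 9139*(2*6*(4/121)*(-13/2)) = 9139*(-312/121) = -2851368/121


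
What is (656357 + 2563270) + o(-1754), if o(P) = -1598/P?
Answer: 2823613678/877 ≈ 3.2196e+6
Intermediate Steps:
(656357 + 2563270) + o(-1754) = (656357 + 2563270) - 1598/(-1754) = 3219627 - 1598*(-1/1754) = 3219627 + 799/877 = 2823613678/877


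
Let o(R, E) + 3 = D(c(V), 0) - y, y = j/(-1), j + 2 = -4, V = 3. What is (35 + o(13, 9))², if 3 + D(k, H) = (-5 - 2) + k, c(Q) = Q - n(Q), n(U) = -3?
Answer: 484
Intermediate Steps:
j = -6 (j = -2 - 4 = -6)
c(Q) = 3 + Q (c(Q) = Q - 1*(-3) = Q + 3 = 3 + Q)
D(k, H) = -10 + k (D(k, H) = -3 + ((-5 - 2) + k) = -3 + (-7 + k) = -10 + k)
y = 6 (y = -6/(-1) = -6*(-1) = 6)
o(R, E) = -13 (o(R, E) = -3 + ((-10 + (3 + 3)) - 1*6) = -3 + ((-10 + 6) - 6) = -3 + (-4 - 6) = -3 - 10 = -13)
(35 + o(13, 9))² = (35 - 13)² = 22² = 484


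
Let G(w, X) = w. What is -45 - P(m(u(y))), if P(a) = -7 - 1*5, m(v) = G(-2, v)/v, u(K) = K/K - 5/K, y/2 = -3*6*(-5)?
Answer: -33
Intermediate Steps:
y = 180 (y = 2*(-3*6*(-5)) = 2*(-18*(-5)) = 2*90 = 180)
u(K) = 1 - 5/K
m(v) = -2/v
P(a) = -12 (P(a) = -7 - 5 = -12)
-45 - P(m(u(y))) = -45 - 1*(-12) = -45 + 12 = -33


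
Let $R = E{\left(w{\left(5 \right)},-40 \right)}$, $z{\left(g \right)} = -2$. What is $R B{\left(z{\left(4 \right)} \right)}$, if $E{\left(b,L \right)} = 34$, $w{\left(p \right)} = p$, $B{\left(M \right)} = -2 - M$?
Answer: $0$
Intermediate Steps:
$R = 34$
$R B{\left(z{\left(4 \right)} \right)} = 34 \left(-2 - -2\right) = 34 \left(-2 + 2\right) = 34 \cdot 0 = 0$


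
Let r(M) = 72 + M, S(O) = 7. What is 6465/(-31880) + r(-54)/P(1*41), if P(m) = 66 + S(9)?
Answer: 20379/465448 ≈ 0.043784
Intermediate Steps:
P(m) = 73 (P(m) = 66 + 7 = 73)
6465/(-31880) + r(-54)/P(1*41) = 6465/(-31880) + (72 - 54)/73 = 6465*(-1/31880) + 18*(1/73) = -1293/6376 + 18/73 = 20379/465448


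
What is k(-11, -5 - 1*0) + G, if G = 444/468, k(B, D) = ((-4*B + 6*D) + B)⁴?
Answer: 3196/39 ≈ 81.949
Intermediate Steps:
k(B, D) = (-3*B + 6*D)⁴
G = 37/39 (G = 444*(1/468) = 37/39 ≈ 0.94872)
k(-11, -5 - 1*0) + G = 81*(-11 - 2*(-5 - 1*0))⁴ + 37/39 = 81*(-11 - 2*(-5 + 0))⁴ + 37/39 = 81*(-11 - 2*(-5))⁴ + 37/39 = 81*(-11 + 10)⁴ + 37/39 = 81*(-1)⁴ + 37/39 = 81*1 + 37/39 = 81 + 37/39 = 3196/39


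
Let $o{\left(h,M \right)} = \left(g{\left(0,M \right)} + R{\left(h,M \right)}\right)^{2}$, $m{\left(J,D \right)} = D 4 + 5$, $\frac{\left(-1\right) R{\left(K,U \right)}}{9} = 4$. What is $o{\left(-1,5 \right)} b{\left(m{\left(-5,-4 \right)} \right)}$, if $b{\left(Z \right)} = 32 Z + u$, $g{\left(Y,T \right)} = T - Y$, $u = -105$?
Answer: $-439177$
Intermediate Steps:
$R{\left(K,U \right)} = -36$ ($R{\left(K,U \right)} = \left(-9\right) 4 = -36$)
$m{\left(J,D \right)} = 5 + 4 D$ ($m{\left(J,D \right)} = 4 D + 5 = 5 + 4 D$)
$b{\left(Z \right)} = -105 + 32 Z$ ($b{\left(Z \right)} = 32 Z - 105 = -105 + 32 Z$)
$o{\left(h,M \right)} = \left(-36 + M\right)^{2}$ ($o{\left(h,M \right)} = \left(\left(M - 0\right) - 36\right)^{2} = \left(\left(M + 0\right) - 36\right)^{2} = \left(M - 36\right)^{2} = \left(-36 + M\right)^{2}$)
$o{\left(-1,5 \right)} b{\left(m{\left(-5,-4 \right)} \right)} = \left(-36 + 5\right)^{2} \left(-105 + 32 \left(5 + 4 \left(-4\right)\right)\right) = \left(-31\right)^{2} \left(-105 + 32 \left(5 - 16\right)\right) = 961 \left(-105 + 32 \left(-11\right)\right) = 961 \left(-105 - 352\right) = 961 \left(-457\right) = -439177$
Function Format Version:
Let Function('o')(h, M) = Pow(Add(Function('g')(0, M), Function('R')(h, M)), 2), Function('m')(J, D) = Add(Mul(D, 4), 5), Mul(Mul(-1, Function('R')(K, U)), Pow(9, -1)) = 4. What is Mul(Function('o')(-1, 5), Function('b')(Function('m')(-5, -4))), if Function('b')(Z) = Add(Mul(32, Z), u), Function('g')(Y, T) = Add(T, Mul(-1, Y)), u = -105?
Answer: -439177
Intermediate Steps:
Function('R')(K, U) = -36 (Function('R')(K, U) = Mul(-9, 4) = -36)
Function('m')(J, D) = Add(5, Mul(4, D)) (Function('m')(J, D) = Add(Mul(4, D), 5) = Add(5, Mul(4, D)))
Function('b')(Z) = Add(-105, Mul(32, Z)) (Function('b')(Z) = Add(Mul(32, Z), -105) = Add(-105, Mul(32, Z)))
Function('o')(h, M) = Pow(Add(-36, M), 2) (Function('o')(h, M) = Pow(Add(Add(M, Mul(-1, 0)), -36), 2) = Pow(Add(Add(M, 0), -36), 2) = Pow(Add(M, -36), 2) = Pow(Add(-36, M), 2))
Mul(Function('o')(-1, 5), Function('b')(Function('m')(-5, -4))) = Mul(Pow(Add(-36, 5), 2), Add(-105, Mul(32, Add(5, Mul(4, -4))))) = Mul(Pow(-31, 2), Add(-105, Mul(32, Add(5, -16)))) = Mul(961, Add(-105, Mul(32, -11))) = Mul(961, Add(-105, -352)) = Mul(961, -457) = -439177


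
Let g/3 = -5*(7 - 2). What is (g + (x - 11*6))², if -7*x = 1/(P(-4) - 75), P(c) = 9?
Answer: 4243349881/213444 ≈ 19880.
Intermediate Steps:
x = 1/462 (x = -1/(7*(9 - 75)) = -⅐/(-66) = -⅐*(-1/66) = 1/462 ≈ 0.0021645)
g = -75 (g = 3*(-5*(7 - 2)) = 3*(-5*5) = 3*(-25) = -75)
(g + (x - 11*6))² = (-75 + (1/462 - 11*6))² = (-75 + (1/462 - 66))² = (-75 - 30491/462)² = (-65141/462)² = 4243349881/213444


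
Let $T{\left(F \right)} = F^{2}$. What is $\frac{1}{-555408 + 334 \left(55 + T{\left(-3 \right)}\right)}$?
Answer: $- \frac{1}{534032} \approx -1.8725 \cdot 10^{-6}$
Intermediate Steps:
$\frac{1}{-555408 + 334 \left(55 + T{\left(-3 \right)}\right)} = \frac{1}{-555408 + 334 \left(55 + \left(-3\right)^{2}\right)} = \frac{1}{-555408 + 334 \left(55 + 9\right)} = \frac{1}{-555408 + 334 \cdot 64} = \frac{1}{-555408 + 21376} = \frac{1}{-534032} = - \frac{1}{534032}$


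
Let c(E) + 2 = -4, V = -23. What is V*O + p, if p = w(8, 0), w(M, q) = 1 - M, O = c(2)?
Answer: 131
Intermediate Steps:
c(E) = -6 (c(E) = -2 - 4 = -6)
O = -6
p = -7 (p = 1 - 1*8 = 1 - 8 = -7)
V*O + p = -23*(-6) - 7 = 138 - 7 = 131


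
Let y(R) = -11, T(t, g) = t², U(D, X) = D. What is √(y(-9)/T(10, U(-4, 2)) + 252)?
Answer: √25189/10 ≈ 15.871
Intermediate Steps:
√(y(-9)/T(10, U(-4, 2)) + 252) = √(-11/(10²) + 252) = √(-11/100 + 252) = √(25189/100) = √25189/10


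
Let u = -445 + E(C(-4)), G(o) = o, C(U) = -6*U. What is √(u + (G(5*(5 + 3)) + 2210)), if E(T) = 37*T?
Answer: √2693 ≈ 51.894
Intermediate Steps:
u = 443 (u = -445 + 37*(-6*(-4)) = -445 + 37*24 = -445 + 888 = 443)
√(u + (G(5*(5 + 3)) + 2210)) = √(443 + (5*(5 + 3) + 2210)) = √(443 + (5*8 + 2210)) = √(443 + (40 + 2210)) = √(443 + 2250) = √2693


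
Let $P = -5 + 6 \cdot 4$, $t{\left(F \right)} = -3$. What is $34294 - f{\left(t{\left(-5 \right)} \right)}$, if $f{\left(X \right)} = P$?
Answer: $34275$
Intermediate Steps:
$P = 19$ ($P = -5 + 24 = 19$)
$f{\left(X \right)} = 19$
$34294 - f{\left(t{\left(-5 \right)} \right)} = 34294 - 19 = 34275$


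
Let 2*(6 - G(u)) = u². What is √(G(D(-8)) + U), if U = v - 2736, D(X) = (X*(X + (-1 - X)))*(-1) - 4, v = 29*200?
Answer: √2998 ≈ 54.754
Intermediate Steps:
v = 5800
D(X) = -4 + X (D(X) = (X*(-1))*(-1) - 4 = -X*(-1) - 4 = X - 4 = -4 + X)
G(u) = 6 - u²/2
U = 3064 (U = 5800 - 2736 = 3064)
√(G(D(-8)) + U) = √((6 - (-4 - 8)²/2) + 3064) = √((6 - ½*(-12)²) + 3064) = √((6 - ½*144) + 3064) = √((6 - 72) + 3064) = √(-66 + 3064) = √2998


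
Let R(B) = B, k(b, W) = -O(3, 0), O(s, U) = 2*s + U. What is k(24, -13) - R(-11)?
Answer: 5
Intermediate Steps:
O(s, U) = U + 2*s
k(b, W) = -6 (k(b, W) = -(0 + 2*3) = -(0 + 6) = -1*6 = -6)
k(24, -13) - R(-11) = -6 - 1*(-11) = -6 + 11 = 5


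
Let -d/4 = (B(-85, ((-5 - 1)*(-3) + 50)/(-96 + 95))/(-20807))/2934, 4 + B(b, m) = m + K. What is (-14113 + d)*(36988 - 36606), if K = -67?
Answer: -164559244847450/30523869 ≈ -5.3912e+6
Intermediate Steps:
B(b, m) = -71 + m (B(b, m) = -4 + (m - 67) = -4 + (-67 + m) = -71 + m)
d = -278/30523869 (d = -4*(-71 + ((-5 - 1)*(-3) + 50)/(-96 + 95))/(-20807)/2934 = -4*(-71 + (-6*(-3) + 50)/(-1))*(-1/20807)/2934 = -4*(-71 + (18 + 50)*(-1))*(-1/20807)/2934 = -4*(-71 + 68*(-1))*(-1/20807)/2934 = -4*(-71 - 68)*(-1/20807)/2934 = -4*(-139*(-1/20807))/2934 = -556/(20807*2934) = -4*139/61047738 = -278/30523869 ≈ -9.1076e-6)
(-14113 + d)*(36988 - 36606) = (-14113 - 278/30523869)*(36988 - 36606) = -430783363475/30523869*382 = -164559244847450/30523869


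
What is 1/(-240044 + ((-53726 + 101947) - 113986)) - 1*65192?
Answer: -19936300329/305809 ≈ -65192.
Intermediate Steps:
1/(-240044 + ((-53726 + 101947) - 113986)) - 1*65192 = 1/(-240044 + (48221 - 113986)) - 65192 = 1/(-240044 - 65765) - 65192 = 1/(-305809) - 65192 = -1/305809 - 65192 = -19936300329/305809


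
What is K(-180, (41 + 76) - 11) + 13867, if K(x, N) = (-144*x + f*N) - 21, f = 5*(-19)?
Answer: 29696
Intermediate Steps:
f = -95
K(x, N) = -21 - 144*x - 95*N (K(x, N) = (-144*x - 95*N) - 21 = -21 - 144*x - 95*N)
K(-180, (41 + 76) - 11) + 13867 = (-21 - 144*(-180) - 95*((41 + 76) - 11)) + 13867 = (-21 + 25920 - 95*(117 - 11)) + 13867 = (-21 + 25920 - 95*106) + 13867 = (-21 + 25920 - 10070) + 13867 = 15829 + 13867 = 29696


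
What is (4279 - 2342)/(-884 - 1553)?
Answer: -1937/2437 ≈ -0.79483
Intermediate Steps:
(4279 - 2342)/(-884 - 1553) = 1937/(-2437) = 1937*(-1/2437) = -1937/2437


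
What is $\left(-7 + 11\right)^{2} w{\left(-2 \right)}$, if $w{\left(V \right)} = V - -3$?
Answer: $16$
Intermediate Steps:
$w{\left(V \right)} = 3 + V$ ($w{\left(V \right)} = V + 3 = 3 + V$)
$\left(-7 + 11\right)^{2} w{\left(-2 \right)} = \left(-7 + 11\right)^{2} \left(3 - 2\right) = 4^{2} \cdot 1 = 16 \cdot 1 = 16$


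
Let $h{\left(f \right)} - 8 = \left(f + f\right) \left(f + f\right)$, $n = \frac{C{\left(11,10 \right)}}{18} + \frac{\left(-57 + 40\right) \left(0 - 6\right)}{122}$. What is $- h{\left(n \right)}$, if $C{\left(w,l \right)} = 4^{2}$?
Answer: $- \frac{5998444}{301401} \approx -19.902$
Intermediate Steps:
$C{\left(w,l \right)} = 16$
$n = \frac{947}{549}$ ($n = \frac{16}{18} + \frac{\left(-57 + 40\right) \left(0 - 6\right)}{122} = 16 \cdot \frac{1}{18} + \left(-17\right) \left(-6\right) \frac{1}{122} = \frac{8}{9} + 102 \cdot \frac{1}{122} = \frac{8}{9} + \frac{51}{61} = \frac{947}{549} \approx 1.725$)
$h{\left(f \right)} = 8 + 4 f^{2}$ ($h{\left(f \right)} = 8 + \left(f + f\right) \left(f + f\right) = 8 + 2 f 2 f = 8 + 4 f^{2}$)
$- h{\left(n \right)} = - (8 + 4 \left(\frac{947}{549}\right)^{2}) = - (8 + 4 \cdot \frac{896809}{301401}) = - (8 + \frac{3587236}{301401}) = \left(-1\right) \frac{5998444}{301401} = - \frac{5998444}{301401}$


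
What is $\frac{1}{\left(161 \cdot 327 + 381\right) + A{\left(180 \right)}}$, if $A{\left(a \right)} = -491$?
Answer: $\frac{1}{52537} \approx 1.9034 \cdot 10^{-5}$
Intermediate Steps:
$\frac{1}{\left(161 \cdot 327 + 381\right) + A{\left(180 \right)}} = \frac{1}{\left(161 \cdot 327 + 381\right) - 491} = \frac{1}{\left(52647 + 381\right) - 491} = \frac{1}{53028 - 491} = \frac{1}{52537}$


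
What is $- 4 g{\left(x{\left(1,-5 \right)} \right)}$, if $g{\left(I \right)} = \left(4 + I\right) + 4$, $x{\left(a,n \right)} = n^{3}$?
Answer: $468$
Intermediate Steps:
$g{\left(I \right)} = 8 + I$
$- 4 g{\left(x{\left(1,-5 \right)} \right)} = - 4 \left(8 + \left(-5\right)^{3}\right) = - 4 \left(8 - 125\right) = \left(-4\right) \left(-117\right) = 468$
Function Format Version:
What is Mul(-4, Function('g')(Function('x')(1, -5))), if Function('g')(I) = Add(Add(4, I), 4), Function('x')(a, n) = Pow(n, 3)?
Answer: 468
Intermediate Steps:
Function('g')(I) = Add(8, I)
Mul(-4, Function('g')(Function('x')(1, -5))) = Mul(-4, Add(8, Pow(-5, 3))) = Mul(-4, Add(8, -125)) = Mul(-4, -117) = 468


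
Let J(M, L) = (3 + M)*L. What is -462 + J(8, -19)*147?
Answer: -31185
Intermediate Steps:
J(M, L) = L*(3 + M)
-462 + J(8, -19)*147 = -462 - 19*(3 + 8)*147 = -462 - 19*11*147 = -462 - 209*147 = -462 - 30723 = -31185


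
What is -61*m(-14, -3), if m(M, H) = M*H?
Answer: -2562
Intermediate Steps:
m(M, H) = H*M
-61*m(-14, -3) = -(-183)*(-14) = -61*42 = -2562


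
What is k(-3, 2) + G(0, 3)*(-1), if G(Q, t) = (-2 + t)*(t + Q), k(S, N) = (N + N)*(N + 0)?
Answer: 5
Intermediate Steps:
k(S, N) = 2*N² (k(S, N) = (2*N)*N = 2*N²)
G(Q, t) = (-2 + t)*(Q + t)
k(-3, 2) + G(0, 3)*(-1) = 2*2² + (3² - 2*0 - 2*3 + 0*3)*(-1) = 2*4 + (9 + 0 - 6 + 0)*(-1) = 8 + 3*(-1) = 8 - 3 = 5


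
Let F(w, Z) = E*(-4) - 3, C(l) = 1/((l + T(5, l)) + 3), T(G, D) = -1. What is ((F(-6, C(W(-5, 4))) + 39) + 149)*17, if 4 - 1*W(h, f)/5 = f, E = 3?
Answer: 2941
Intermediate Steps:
W(h, f) = 20 - 5*f
C(l) = 1/(2 + l) (C(l) = 1/((l - 1) + 3) = 1/((-1 + l) + 3) = 1/(2 + l))
F(w, Z) = -15 (F(w, Z) = 3*(-4) - 3 = -12 - 3 = -15)
((F(-6, C(W(-5, 4))) + 39) + 149)*17 = ((-15 + 39) + 149)*17 = (24 + 149)*17 = 173*17 = 2941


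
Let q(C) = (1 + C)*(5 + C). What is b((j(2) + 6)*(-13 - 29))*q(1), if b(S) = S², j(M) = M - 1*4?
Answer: 338688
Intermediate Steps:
j(M) = -4 + M (j(M) = M - 4 = -4 + M)
b((j(2) + 6)*(-13 - 29))*q(1) = (((-4 + 2) + 6)*(-13 - 29))²*(5 + 1² + 6*1) = ((-2 + 6)*(-42))²*(5 + 1 + 6) = (4*(-42))²*12 = (-168)²*12 = 28224*12 = 338688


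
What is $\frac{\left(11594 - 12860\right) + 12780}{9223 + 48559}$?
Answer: $\frac{5757}{28891} \approx 0.19927$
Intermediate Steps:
$\frac{\left(11594 - 12860\right) + 12780}{9223 + 48559} = \frac{\left(11594 - 12860\right) + 12780}{57782} = \left(-1266 + 12780\right) \frac{1}{57782} = 11514 \cdot \frac{1}{57782} = \frac{5757}{28891}$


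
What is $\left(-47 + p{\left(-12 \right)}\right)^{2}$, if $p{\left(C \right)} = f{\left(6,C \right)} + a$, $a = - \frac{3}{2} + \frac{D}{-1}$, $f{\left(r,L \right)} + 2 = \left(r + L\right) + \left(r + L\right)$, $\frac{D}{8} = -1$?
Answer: $\frac{11881}{4} \approx 2970.3$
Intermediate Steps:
$D = -8$ ($D = 8 \left(-1\right) = -8$)
$f{\left(r,L \right)} = -2 + 2 L + 2 r$ ($f{\left(r,L \right)} = -2 + \left(\left(r + L\right) + \left(r + L\right)\right) = -2 + \left(\left(L + r\right) + \left(L + r\right)\right) = -2 + \left(2 L + 2 r\right) = -2 + 2 L + 2 r$)
$a = \frac{13}{2}$ ($a = - \frac{3}{2} - \frac{8}{-1} = \left(-3\right) \frac{1}{2} - -8 = - \frac{3}{2} + 8 = \frac{13}{2} \approx 6.5$)
$p{\left(C \right)} = \frac{33}{2} + 2 C$ ($p{\left(C \right)} = \left(-2 + 2 C + 2 \cdot 6\right) + \frac{13}{2} = \left(-2 + 2 C + 12\right) + \frac{13}{2} = \left(10 + 2 C\right) + \frac{13}{2} = \frac{33}{2} + 2 C$)
$\left(-47 + p{\left(-12 \right)}\right)^{2} = \left(-47 + \left(\frac{33}{2} + 2 \left(-12\right)\right)\right)^{2} = \left(-47 + \left(\frac{33}{2} - 24\right)\right)^{2} = \left(-47 - \frac{15}{2}\right)^{2} = \left(- \frac{109}{2}\right)^{2} = \frac{11881}{4}$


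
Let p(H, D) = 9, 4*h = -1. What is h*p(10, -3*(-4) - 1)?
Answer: -9/4 ≈ -2.2500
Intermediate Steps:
h = -¼ (h = (¼)*(-1) = -¼ ≈ -0.25000)
h*p(10, -3*(-4) - 1) = -¼*9 = -9/4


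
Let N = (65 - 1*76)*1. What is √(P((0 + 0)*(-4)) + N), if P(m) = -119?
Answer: I*√130 ≈ 11.402*I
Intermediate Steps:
N = -11 (N = (65 - 76)*1 = -11*1 = -11)
√(P((0 + 0)*(-4)) + N) = √(-119 - 11) = √(-130) = I*√130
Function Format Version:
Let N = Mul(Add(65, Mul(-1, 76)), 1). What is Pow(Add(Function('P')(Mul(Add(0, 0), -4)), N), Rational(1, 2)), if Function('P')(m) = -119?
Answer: Mul(I, Pow(130, Rational(1, 2))) ≈ Mul(11.402, I)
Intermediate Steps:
N = -11 (N = Mul(Add(65, -76), 1) = Mul(-11, 1) = -11)
Pow(Add(Function('P')(Mul(Add(0, 0), -4)), N), Rational(1, 2)) = Pow(Add(-119, -11), Rational(1, 2)) = Pow(-130, Rational(1, 2)) = Mul(I, Pow(130, Rational(1, 2)))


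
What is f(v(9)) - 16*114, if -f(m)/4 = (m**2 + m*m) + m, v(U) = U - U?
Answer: -1824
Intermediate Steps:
v(U) = 0
f(m) = -8*m**2 - 4*m (f(m) = -4*((m**2 + m*m) + m) = -4*((m**2 + m**2) + m) = -4*(2*m**2 + m) = -4*(m + 2*m**2) = -8*m**2 - 4*m)
f(v(9)) - 16*114 = -4*0*(1 + 2*0) - 16*114 = -4*0*(1 + 0) - 1824 = -4*0*1 - 1824 = 0 - 1824 = -1824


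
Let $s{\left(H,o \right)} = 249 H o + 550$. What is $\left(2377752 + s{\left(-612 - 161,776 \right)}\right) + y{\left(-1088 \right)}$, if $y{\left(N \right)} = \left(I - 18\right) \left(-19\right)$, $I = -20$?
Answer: $-146983128$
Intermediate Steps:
$y{\left(N \right)} = 722$ ($y{\left(N \right)} = \left(-20 - 18\right) \left(-19\right) = \left(-38\right) \left(-19\right) = 722$)
$s{\left(H,o \right)} = 550 + 249 H o$ ($s{\left(H,o \right)} = 249 H o + 550 = 550 + 249 H o$)
$\left(2377752 + s{\left(-612 - 161,776 \right)}\right) + y{\left(-1088 \right)} = \left(2377752 + \left(550 + 249 \left(-612 - 161\right) 776\right)\right) + 722 = \left(2377752 + \left(550 + 249 \left(-773\right) 776\right)\right) + 722 = \left(2377752 + \left(550 - 149362152\right)\right) + 722 = \left(2377752 - 149361602\right) + 722 = -146983850 + 722 = -146983128$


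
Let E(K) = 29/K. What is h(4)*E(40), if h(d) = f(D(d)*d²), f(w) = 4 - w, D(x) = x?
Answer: -87/2 ≈ -43.500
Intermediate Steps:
h(d) = 4 - d³ (h(d) = 4 - d*d² = 4 - d³)
h(4)*E(40) = (4 - 1*4³)*(29/40) = (4 - 1*64)*(29*(1/40)) = (4 - 64)*(29/40) = -60*29/40 = -87/2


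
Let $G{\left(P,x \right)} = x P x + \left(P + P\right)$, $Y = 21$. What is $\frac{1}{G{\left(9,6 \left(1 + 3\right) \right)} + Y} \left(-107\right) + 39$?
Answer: $\frac{203590}{5223} \approx 38.979$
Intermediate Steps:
$G{\left(P,x \right)} = 2 P + P x^{2}$ ($G{\left(P,x \right)} = P x x + 2 P = P x^{2} + 2 P = 2 P + P x^{2}$)
$\frac{1}{G{\left(9,6 \left(1 + 3\right) \right)} + Y} \left(-107\right) + 39 = \frac{1}{9 \left(2 + \left(6 \left(1 + 3\right)\right)^{2}\right) + 21} \left(-107\right) + 39 = \frac{1}{9 \left(2 + \left(6 \cdot 4\right)^{2}\right) + 21} \left(-107\right) + 39 = \frac{1}{9 \left(2 + 24^{2}\right) + 21} \left(-107\right) + 39 = \frac{1}{9 \left(2 + 576\right) + 21} \left(-107\right) + 39 = \frac{1}{9 \cdot 578 + 21} \left(-107\right) + 39 = \frac{1}{5202 + 21} \left(-107\right) + 39 = \frac{1}{5223} \left(-107\right) + 39 = - \frac{107}{5223} + 39 = \frac{203590}{5223}$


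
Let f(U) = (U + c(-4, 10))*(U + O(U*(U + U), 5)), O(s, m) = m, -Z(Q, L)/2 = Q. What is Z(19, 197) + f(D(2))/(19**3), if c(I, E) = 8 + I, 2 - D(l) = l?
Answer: -260622/6859 ≈ -37.997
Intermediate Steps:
D(l) = 2 - l
Z(Q, L) = -2*Q
f(U) = (4 + U)*(5 + U) (f(U) = (U + (8 - 4))*(U + 5) = (U + 4)*(5 + U) = (4 + U)*(5 + U))
Z(19, 197) + f(D(2))/(19**3) = -2*19 + (20 + (2 - 1*2)**2 + 9*(2 - 1*2))/(19**3) = -38 + (20 + (2 - 2)**2 + 9*(2 - 2))/6859 = -38 + (20 + 0**2 + 9*0)*(1/6859) = -38 + (20 + 0 + 0)*(1/6859) = -38 + 20*(1/6859) = -38 + 20/6859 = -260622/6859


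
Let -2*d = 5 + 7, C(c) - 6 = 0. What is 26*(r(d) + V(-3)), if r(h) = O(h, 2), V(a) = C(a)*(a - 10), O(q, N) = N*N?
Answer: -1924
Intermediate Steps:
C(c) = 6 (C(c) = 6 + 0 = 6)
O(q, N) = N²
V(a) = -60 + 6*a (V(a) = 6*(a - 10) = 6*(-10 + a) = -60 + 6*a)
d = -6 (d = -(5 + 7)/2 = -½*12 = -6)
r(h) = 4 (r(h) = 2² = 4)
26*(r(d) + V(-3)) = 26*(4 + (-60 + 6*(-3))) = 26*(4 + (-60 - 18)) = 26*(4 - 78) = 26*(-74) = -1924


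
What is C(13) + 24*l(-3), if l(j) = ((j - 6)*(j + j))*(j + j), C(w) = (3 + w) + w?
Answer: -7747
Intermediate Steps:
C(w) = 3 + 2*w
l(j) = 4*j**2*(-6 + j) (l(j) = ((-6 + j)*(2*j))*(2*j) = (2*j*(-6 + j))*(2*j) = 4*j**2*(-6 + j))
C(13) + 24*l(-3) = (3 + 2*13) + 24*(4*(-3)**2*(-6 - 3)) = (3 + 26) + 24*(4*9*(-9)) = 29 + 24*(-324) = 29 - 7776 = -7747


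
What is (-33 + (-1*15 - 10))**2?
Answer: 3364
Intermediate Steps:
(-33 + (-1*15 - 10))**2 = (-33 + (-15 - 10))**2 = (-33 - 25)**2 = (-58)**2 = 3364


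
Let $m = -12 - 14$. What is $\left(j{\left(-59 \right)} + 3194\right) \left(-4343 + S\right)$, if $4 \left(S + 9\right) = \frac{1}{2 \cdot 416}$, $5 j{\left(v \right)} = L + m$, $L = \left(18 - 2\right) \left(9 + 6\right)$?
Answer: $- \frac{5860005893}{416} \approx -1.4087 \cdot 10^{7}$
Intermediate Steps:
$L = 240$ ($L = 16 \cdot 15 = 240$)
$m = -26$
$j{\left(v \right)} = \frac{214}{5}$ ($j{\left(v \right)} = \frac{240 - 26}{5} = \frac{1}{5} \cdot 214 = \frac{214}{5}$)
$S = - \frac{29951}{3328}$ ($S = -9 + \frac{1}{4 \cdot 2 \cdot 416} = -9 + \frac{1}{4 \cdot 832} = -9 + \frac{1}{4} \cdot \frac{1}{832} = -9 + \frac{1}{3328} = - \frac{29951}{3328} \approx -8.9997$)
$\left(j{\left(-59 \right)} + 3194\right) \left(-4343 + S\right) = \left(\frac{214}{5} + 3194\right) \left(-4343 - \frac{29951}{3328}\right) = \frac{16184}{5} \left(- \frac{14483455}{3328}\right) = - \frac{5860005893}{416}$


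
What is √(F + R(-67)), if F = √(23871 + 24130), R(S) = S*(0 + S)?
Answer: √(4489 + √48001) ≈ 68.615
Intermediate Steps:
R(S) = S² (R(S) = S*S = S²)
F = √48001 ≈ 219.09
√(F + R(-67)) = √(√48001 + (-67)²) = √(√48001 + 4489) = √(4489 + √48001)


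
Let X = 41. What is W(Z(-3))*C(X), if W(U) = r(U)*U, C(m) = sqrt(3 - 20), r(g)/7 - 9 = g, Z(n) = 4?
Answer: 364*I*sqrt(17) ≈ 1500.8*I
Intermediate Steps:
r(g) = 63 + 7*g
C(m) = I*sqrt(17) (C(m) = sqrt(-17) = I*sqrt(17))
W(U) = U*(63 + 7*U) (W(U) = (63 + 7*U)*U = U*(63 + 7*U))
W(Z(-3))*C(X) = (7*4*(9 + 4))*(I*sqrt(17)) = (7*4*13)*(I*sqrt(17)) = 364*(I*sqrt(17)) = 364*I*sqrt(17)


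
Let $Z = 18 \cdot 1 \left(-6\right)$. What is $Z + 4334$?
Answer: $4226$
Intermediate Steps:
$Z = -108$ ($Z = 18 \left(-6\right) = -108$)
$Z + 4334 = -108 + 4334 = 4226$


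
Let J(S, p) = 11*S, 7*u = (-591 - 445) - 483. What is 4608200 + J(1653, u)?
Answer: 4626383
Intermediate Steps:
u = -217 (u = ((-591 - 445) - 483)/7 = (-1036 - 483)/7 = (1/7)*(-1519) = -217)
4608200 + J(1653, u) = 4608200 + 11*1653 = 4608200 + 18183 = 4626383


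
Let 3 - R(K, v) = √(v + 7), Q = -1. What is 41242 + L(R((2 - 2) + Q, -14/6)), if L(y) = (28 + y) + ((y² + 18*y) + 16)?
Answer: 124070/3 - 25*√42/3 ≈ 41303.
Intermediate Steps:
R(K, v) = 3 - √(7 + v) (R(K, v) = 3 - √(v + 7) = 3 - √(7 + v))
L(y) = 44 + y² + 19*y (L(y) = (28 + y) + (16 + y² + 18*y) = 44 + y² + 19*y)
41242 + L(R((2 - 2) + Q, -14/6)) = 41242 + (44 + (3 - √(7 - 14/6))² + 19*(3 - √(7 - 14/6))) = 41242 + (44 + (3 - √(7 - 14*⅙))² + 19*(3 - √(7 - 14*⅙))) = 41242 + (44 + (3 - √(7 - 7/3))² + 19*(3 - √(7 - 7/3))) = 41242 + (44 + (3 - √(14/3))² + 19*(3 - √(14/3))) = 41242 + (44 + (3 - √42/3)² + 19*(3 - √42/3)) = 41242 + (44 + (3 - √42/3)² + (57 - 19*√42/3)) = 41242 + (101 + (3 - √42/3)² - 19*√42/3) = 41343 + (3 - √42/3)² - 19*√42/3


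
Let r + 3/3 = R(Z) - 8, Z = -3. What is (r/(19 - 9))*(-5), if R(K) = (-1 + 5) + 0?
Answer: 5/2 ≈ 2.5000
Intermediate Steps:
R(K) = 4 (R(K) = 4 + 0 = 4)
r = -5 (r = -1 + (4 - 8) = -1 - 4 = -5)
(r/(19 - 9))*(-5) = (-5/(19 - 9))*(-5) = (-5/10)*(-5) = ((1/10)*(-5))*(-5) = -1/2*(-5) = 5/2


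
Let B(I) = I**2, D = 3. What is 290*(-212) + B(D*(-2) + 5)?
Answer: -61479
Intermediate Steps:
290*(-212) + B(D*(-2) + 5) = 290*(-212) + (3*(-2) + 5)**2 = -61480 + (-6 + 5)**2 = -61480 + (-1)**2 = -61480 + 1 = -61479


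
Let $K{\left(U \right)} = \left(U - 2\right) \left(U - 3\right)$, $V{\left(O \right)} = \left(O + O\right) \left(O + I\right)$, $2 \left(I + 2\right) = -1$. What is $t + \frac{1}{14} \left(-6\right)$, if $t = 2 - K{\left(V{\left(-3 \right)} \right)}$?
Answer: $- \frac{6499}{7} \approx -928.43$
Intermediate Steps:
$I = - \frac{5}{2}$ ($I = -2 + \frac{1}{2} \left(-1\right) = -2 - \frac{1}{2} = - \frac{5}{2} \approx -2.5$)
$V{\left(O \right)} = 2 O \left(- \frac{5}{2} + O\right)$ ($V{\left(O \right)} = \left(O + O\right) \left(O - \frac{5}{2}\right) = 2 O \left(- \frac{5}{2} + O\right)$)
$K{\left(U \right)} = \left(-3 + U\right) \left(-2 + U\right)$ ($K{\left(U \right)} = \left(-2 + U\right) \left(-3 + U\right) = \left(-3 + U\right) \left(-2 + U\right)$)
$t = -928$ ($t = 2 - \left(6 + \left(- 3 \left(-5 + 2 \left(-3\right)\right)\right)^{2} - 5 \left(- 3 \left(-5 + 2 \left(-3\right)\right)\right)\right) = 2 - \left(6 + \left(- 3 \left(-5 - 6\right)\right)^{2} - 5 \left(- 3 \left(-5 - 6\right)\right)\right) = 2 - \left(6 + \left(\left(-3\right) \left(-11\right)\right)^{2} - 5 \left(\left(-3\right) \left(-11\right)\right)\right) = 2 - \left(6 + 33^{2} - 165\right) = 2 - \left(6 + 1089 - 165\right) = 2 - 930 = -928$)
$t + \frac{1}{14} \left(-6\right) = -928 + \frac{1}{14} \left(-6\right) = -928 - \frac{3}{7} = - \frac{6499}{7}$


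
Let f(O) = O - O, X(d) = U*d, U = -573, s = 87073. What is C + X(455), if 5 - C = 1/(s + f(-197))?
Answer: -22700801831/87073 ≈ -2.6071e+5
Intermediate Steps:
X(d) = -573*d
f(O) = 0
C = 435364/87073 (C = 5 - 1/(87073 + 0) = 5 - 1/87073 = 435364/87073 ≈ 5.0000)
C + X(455) = 435364/87073 - 573*455 = 435364/87073 - 260715 = -22700801831/87073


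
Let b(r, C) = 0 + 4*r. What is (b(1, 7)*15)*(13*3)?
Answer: 2340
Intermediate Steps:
b(r, C) = 4*r
(b(1, 7)*15)*(13*3) = ((4*1)*15)*(13*3) = (4*15)*39 = 60*39 = 2340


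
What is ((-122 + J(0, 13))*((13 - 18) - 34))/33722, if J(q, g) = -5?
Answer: 381/2594 ≈ 0.14688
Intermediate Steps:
((-122 + J(0, 13))*((13 - 18) - 34))/33722 = ((-122 - 5)*((13 - 18) - 34))/33722 = -127*(-5 - 34)*(1/33722) = -127*(-39)*(1/33722) = 4953*(1/33722) = 381/2594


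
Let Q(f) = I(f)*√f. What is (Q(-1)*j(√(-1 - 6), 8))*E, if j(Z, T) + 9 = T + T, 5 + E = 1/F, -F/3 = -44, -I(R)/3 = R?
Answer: -4613*I/44 ≈ -104.84*I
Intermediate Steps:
I(R) = -3*R
F = 132 (F = -3*(-44) = 132)
E = -659/132 (E = -5 + 1/132 = -659/132 ≈ -4.9924)
j(Z, T) = -9 + 2*T (j(Z, T) = -9 + (T + T) = -9 + 2*T)
Q(f) = -3*f^(3/2) (Q(f) = (-3*f)*√f = -3*f^(3/2))
(Q(-1)*j(√(-1 - 6), 8))*E = ((-(-3)*I)*(-9 + 2*8))*(-659/132) = ((-(-3)*I)*(-9 + 16))*(-659/132) = ((3*I)*7)*(-659/132) = (21*I)*(-659/132) = -4613*I/44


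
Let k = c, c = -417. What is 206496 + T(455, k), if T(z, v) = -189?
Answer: 206307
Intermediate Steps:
k = -417
206496 + T(455, k) = 206496 - 189 = 206307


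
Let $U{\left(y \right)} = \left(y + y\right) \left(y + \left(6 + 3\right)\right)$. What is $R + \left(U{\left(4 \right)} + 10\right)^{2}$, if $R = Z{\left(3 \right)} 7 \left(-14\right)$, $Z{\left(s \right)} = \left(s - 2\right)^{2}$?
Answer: $12898$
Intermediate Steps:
$U{\left(y \right)} = 2 y \left(9 + y\right)$ ($U{\left(y \right)} = 2 y \left(y + 9\right) = 2 y \left(9 + y\right)$)
$Z{\left(s \right)} = \left(-2 + s\right)^{2}$
$R = -98$ ($R = \left(-2 + 3\right)^{2} \cdot 7 \left(-14\right) = 1^{2} \cdot 7 \left(-14\right) = 1 \cdot 7 \left(-14\right) = 7 \left(-14\right) = -98$)
$R + \left(U{\left(4 \right)} + 10\right)^{2} = -98 + \left(2 \cdot 4 \left(9 + 4\right) + 10\right)^{2} = -98 + \left(2 \cdot 4 \cdot 13 + 10\right)^{2} = -98 + \left(104 + 10\right)^{2} = -98 + 114^{2} = -98 + 12996 = 12898$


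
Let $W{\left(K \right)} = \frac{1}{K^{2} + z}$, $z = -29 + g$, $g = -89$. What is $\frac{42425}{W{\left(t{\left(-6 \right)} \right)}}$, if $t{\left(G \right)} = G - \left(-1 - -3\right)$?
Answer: $-2290950$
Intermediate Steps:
$z = -118$ ($z = -29 - 89 = -118$)
$t{\left(G \right)} = -2 + G$ ($t{\left(G \right)} = G - \left(-1 + 3\right) = G - 2 = -2 + G$)
$W{\left(K \right)} = \frac{1}{-118 + K^{2}}$ ($W{\left(K \right)} = \frac{1}{K^{2} - 118} = \frac{1}{-118 + K^{2}}$)
$\frac{42425}{W{\left(t{\left(-6 \right)} \right)}} = \frac{42425}{\frac{1}{-118 + \left(-2 - 6\right)^{2}}} = \frac{42425}{\frac{1}{-118 + \left(-8\right)^{2}}} = \frac{42425}{\frac{1}{-118 + 64}} = \frac{42425}{\frac{1}{-54}} = \frac{42425}{- \frac{1}{54}} = 42425 \left(-54\right) = -2290950$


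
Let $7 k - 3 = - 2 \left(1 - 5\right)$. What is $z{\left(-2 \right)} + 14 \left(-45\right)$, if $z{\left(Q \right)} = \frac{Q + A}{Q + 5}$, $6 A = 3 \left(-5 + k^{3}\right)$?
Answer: $- \frac{649148}{1029} \approx -630.85$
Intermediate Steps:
$k = \frac{11}{7}$ ($k = \frac{3}{7} + \frac{\left(-2\right) \left(1 - 5\right)}{7} = \frac{3}{7} + \frac{\left(-2\right) \left(-4\right)}{7} = \frac{3}{7} + \frac{1}{7} \cdot 8 = \frac{3}{7} + \frac{8}{7} = \frac{11}{7} \approx 1.5714$)
$A = - \frac{192}{343}$ ($A = \frac{3 \left(-5 + \left(\frac{11}{7}\right)^{3}\right)}{6} = \frac{3 \left(-5 + \frac{1331}{343}\right)}{6} = \frac{3 \left(- \frac{384}{343}\right)}{6} = \frac{1}{6} \left(- \frac{1152}{343}\right) = - \frac{192}{343} \approx -0.55977$)
$z{\left(Q \right)} = \frac{- \frac{192}{343} + Q}{5 + Q}$ ($z{\left(Q \right)} = \frac{Q - \frac{192}{343}}{Q + 5} = \frac{- \frac{192}{343} + Q}{5 + Q}$)
$z{\left(-2 \right)} + 14 \left(-45\right) = \frac{- \frac{192}{343} - 2}{5 - 2} + 14 \left(-45\right) = \frac{1}{3} \left(- \frac{878}{343}\right) - 630 = - \frac{878}{1029} - 630 = - \frac{649148}{1029}$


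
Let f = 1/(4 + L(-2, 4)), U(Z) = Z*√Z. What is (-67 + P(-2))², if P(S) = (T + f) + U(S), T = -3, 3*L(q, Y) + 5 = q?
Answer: 120209/25 + 1388*I*√2/5 ≈ 4808.4 + 392.59*I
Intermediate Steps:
L(q, Y) = -5/3 + q/3
U(Z) = Z^(3/2)
f = ⅗ (f = 1/(4 + (-5/3 + (⅓)*(-2))) = 1/(4 + (-5/3 - ⅔)) = 1/(4 - 7/3) = 1/(5/3) = ⅗ ≈ 0.60000)
P(S) = -12/5 + S^(3/2) (P(S) = (-3 + ⅗) + S^(3/2) = -12/5 + S^(3/2))
(-67 + P(-2))² = (-67 + (-12/5 + (-2)^(3/2)))² = (-67 + (-12/5 - 2*I*√2))² = (-347/5 - 2*I*√2)²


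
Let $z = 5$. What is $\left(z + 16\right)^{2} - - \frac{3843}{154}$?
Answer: $\frac{10251}{22} \approx 465.95$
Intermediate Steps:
$\left(z + 16\right)^{2} - - \frac{3843}{154} = \left(5 + 16\right)^{2} - - \frac{3843}{154} = 21^{2} - \left(-3843\right) \frac{1}{154} = 441 - - \frac{549}{22} = 441 + \frac{549}{22} = \frac{10251}{22}$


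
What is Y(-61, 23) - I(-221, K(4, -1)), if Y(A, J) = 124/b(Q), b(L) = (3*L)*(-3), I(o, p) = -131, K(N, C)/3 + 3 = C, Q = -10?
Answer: 5957/45 ≈ 132.38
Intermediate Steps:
K(N, C) = -9 + 3*C
b(L) = -9*L
Y(A, J) = 62/45 (Y(A, J) = 124/((-9*(-10))) = 124/90 = 124*(1/90) = 62/45)
Y(-61, 23) - I(-221, K(4, -1)) = 62/45 - 1*(-131) = 62/45 + 131 = 5957/45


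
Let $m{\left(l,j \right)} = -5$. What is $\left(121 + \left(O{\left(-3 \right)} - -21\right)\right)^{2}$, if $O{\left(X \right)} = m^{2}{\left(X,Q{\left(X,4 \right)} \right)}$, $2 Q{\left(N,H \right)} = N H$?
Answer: $27889$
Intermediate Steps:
$Q{\left(N,H \right)} = \frac{H N}{2}$ ($Q{\left(N,H \right)} = \frac{N H}{2} = \frac{H N}{2}$)
$O{\left(X \right)} = 25$ ($O{\left(X \right)} = \left(-5\right)^{2} = 25$)
$\left(121 + \left(O{\left(-3 \right)} - -21\right)\right)^{2} = \left(121 + \left(25 - -21\right)\right)^{2} = \left(121 + \left(25 + 21\right)\right)^{2} = \left(121 + 46\right)^{2} = 167^{2} = 27889$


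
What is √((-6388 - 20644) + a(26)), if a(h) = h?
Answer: I*√27006 ≈ 164.33*I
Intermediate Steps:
√((-6388 - 20644) + a(26)) = √((-6388 - 20644) + 26) = √(-27032 + 26) = √(-27006) = I*√27006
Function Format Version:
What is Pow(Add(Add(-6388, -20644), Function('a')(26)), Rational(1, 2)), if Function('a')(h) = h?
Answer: Mul(I, Pow(27006, Rational(1, 2))) ≈ Mul(164.33, I)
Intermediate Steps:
Pow(Add(Add(-6388, -20644), Function('a')(26)), Rational(1, 2)) = Pow(Add(Add(-6388, -20644), 26), Rational(1, 2)) = Pow(Add(-27032, 26), Rational(1, 2)) = Pow(-27006, Rational(1, 2)) = Mul(I, Pow(27006, Rational(1, 2)))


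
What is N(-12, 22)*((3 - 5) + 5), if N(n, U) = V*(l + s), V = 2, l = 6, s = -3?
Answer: 18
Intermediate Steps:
N(n, U) = 6 (N(n, U) = 2*(6 - 3) = 2*3 = 6)
N(-12, 22)*((3 - 5) + 5) = 6*((3 - 5) + 5) = 6*(-2 + 5) = 6*3 = 18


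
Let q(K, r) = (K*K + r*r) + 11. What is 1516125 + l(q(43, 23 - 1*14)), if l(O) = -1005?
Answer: 1515120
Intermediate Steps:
q(K, r) = 11 + K² + r² (q(K, r) = (K² + r²) + 11 = 11 + K² + r²)
1516125 + l(q(43, 23 - 1*14)) = 1516125 - 1005 = 1515120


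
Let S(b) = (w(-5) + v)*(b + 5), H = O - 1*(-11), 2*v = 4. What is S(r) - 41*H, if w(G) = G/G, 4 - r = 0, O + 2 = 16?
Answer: -998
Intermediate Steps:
O = 14 (O = -2 + 16 = 14)
r = 4 (r = 4 - 1*0 = 4 + 0 = 4)
w(G) = 1
v = 2 (v = (1/2)*4 = 2)
H = 25 (H = 14 - 1*(-11) = 14 + 11 = 25)
S(b) = 15 + 3*b (S(b) = (1 + 2)*(b + 5) = 3*(5 + b) = 15 + 3*b)
S(r) - 41*H = (15 + 3*4) - 41*25 = (15 + 12) - 1025 = 27 - 1025 = -998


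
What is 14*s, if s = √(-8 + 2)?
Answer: 14*I*√6 ≈ 34.293*I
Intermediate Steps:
s = I*√6 (s = √(-6) = I*√6 ≈ 2.4495*I)
14*s = 14*(I*√6) = 14*I*√6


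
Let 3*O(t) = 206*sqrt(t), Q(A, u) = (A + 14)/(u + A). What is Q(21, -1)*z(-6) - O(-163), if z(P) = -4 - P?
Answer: 7/2 - 206*I*sqrt(163)/3 ≈ 3.5 - 876.68*I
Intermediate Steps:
Q(A, u) = (14 + A)/(A + u)
O(t) = 206*sqrt(t)/3 (O(t) = (206*sqrt(t))/3 = 206*sqrt(t)/3)
Q(21, -1)*z(-6) - O(-163) = ((14 + 21)/(21 - 1))*(-4 - 1*(-6)) - 206*sqrt(-163)/3 = (35/20)*(-4 + 6) - 206*I*sqrt(163)/3 = ((1/20)*35)*2 - 206*I*sqrt(163)/3 = (7/4)*2 - 206*I*sqrt(163)/3 = 7/2 - 206*I*sqrt(163)/3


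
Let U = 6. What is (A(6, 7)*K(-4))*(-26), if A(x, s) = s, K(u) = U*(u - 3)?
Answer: 7644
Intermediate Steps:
K(u) = -18 + 6*u (K(u) = 6*(u - 3) = 6*(-3 + u) = -18 + 6*u)
(A(6, 7)*K(-4))*(-26) = (7*(-18 + 6*(-4)))*(-26) = (7*(-18 - 24))*(-26) = (7*(-42))*(-26) = -294*(-26) = 7644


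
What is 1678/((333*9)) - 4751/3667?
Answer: -8085521/10989999 ≈ -0.73572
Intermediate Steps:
1678/((333*9)) - 4751/3667 = 1678/2997 - 4751*1/3667 = 1678*(1/2997) - 4751/3667 = 1678/2997 - 4751/3667 = -8085521/10989999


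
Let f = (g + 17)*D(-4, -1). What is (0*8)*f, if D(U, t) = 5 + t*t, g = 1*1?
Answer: 0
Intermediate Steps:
g = 1
D(U, t) = 5 + t²
f = 108 (f = (1 + 17)*(5 + (-1)²) = 18*(5 + 1) = 18*6 = 108)
(0*8)*f = (0*8)*108 = 0*108 = 0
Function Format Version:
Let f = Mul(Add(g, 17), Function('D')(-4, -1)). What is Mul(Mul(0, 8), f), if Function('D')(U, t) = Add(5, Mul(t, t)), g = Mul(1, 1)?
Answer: 0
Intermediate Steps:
g = 1
Function('D')(U, t) = Add(5, Pow(t, 2))
f = 108 (f = Mul(Add(1, 17), Add(5, Pow(-1, 2))) = Mul(18, Add(5, 1)) = Mul(18, 6) = 108)
Mul(Mul(0, 8), f) = Mul(Mul(0, 8), 108) = Mul(0, 108) = 0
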